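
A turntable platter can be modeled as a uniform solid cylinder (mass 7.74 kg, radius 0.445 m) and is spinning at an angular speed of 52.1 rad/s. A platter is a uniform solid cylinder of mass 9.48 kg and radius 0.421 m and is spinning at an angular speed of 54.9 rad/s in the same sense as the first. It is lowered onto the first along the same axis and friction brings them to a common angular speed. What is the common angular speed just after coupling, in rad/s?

|ω_f| ≈ 53.6 rad/s

The coupling torques are internal; angular momentum about the shared axis is conserved.
Moments of inertia: I_A = ½(7.74)(0.445)² = 0.7664 kg·m²; I_B = ½(9.48)(0.421)² = 0.8401 kg·m².
Taking A's sense as positive: L = (0.7664)(52.1) + (0.8401)(54.9) = 86.05 kg·m²·rad/s.
Combined I = 0.7664 + 0.8401 = 1.606 kg·m².
ω_f = L / I = 86.05 / 1.606 = 53.56 rad/s.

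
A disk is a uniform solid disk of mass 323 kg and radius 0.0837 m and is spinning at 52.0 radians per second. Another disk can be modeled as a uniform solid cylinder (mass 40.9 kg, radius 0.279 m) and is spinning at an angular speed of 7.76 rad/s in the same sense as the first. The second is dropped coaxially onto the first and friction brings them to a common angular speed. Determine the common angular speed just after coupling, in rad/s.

|ω_f| ≈ 26.1 rad/s

The coupling torques are internal; angular momentum about the shared axis is conserved.
Moments of inertia: I_A = ½(323)(0.0837)² = 1.131 kg·m²; I_B = ½(40.9)(0.279)² = 1.592 kg·m².
Taking A's sense as positive: L = (1.131)(52.0) + (1.592)(7.76) = 71.19 kg·m²·rad/s.
Combined I = 1.131 + 1.592 = 2.723 kg·m².
ω_f = L / I = 71.19 / 2.723 = 26.14 rad/s.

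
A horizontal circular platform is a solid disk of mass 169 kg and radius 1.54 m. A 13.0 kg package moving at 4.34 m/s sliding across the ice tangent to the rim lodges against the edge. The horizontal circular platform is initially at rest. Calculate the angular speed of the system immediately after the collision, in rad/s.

The axle reaction passes through the central axle and exerts no torque about it; angular momentum about the central axle is conserved through the impact.
I_p = ½(169)(1.54)² = 200.4 kg·m². Taking the sense of the package's angular momentum as positive, L_{package} = m v R = (13.0)(4.34)(1.54) = 86.89 kg·m²/s.
L_i = 0 + 86.89 = 86.89 kg·m²/s.
After sticking, I_f = I_p + m R² = 200.4 + (13.0)(1.54)² = 231.2 kg·m².
ω_f = L_i / I_f = 86.89 / 231.2 = 0.3758 rad/s.

|ω_f| ≈ 0.376 rad/s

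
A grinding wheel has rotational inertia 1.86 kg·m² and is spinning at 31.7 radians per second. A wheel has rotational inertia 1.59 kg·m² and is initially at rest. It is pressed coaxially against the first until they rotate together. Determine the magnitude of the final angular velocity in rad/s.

The coupling torques are internal; angular momentum about the shared axis is conserved.
Taking A's sense as positive: L = (1.860)(31.7) = 58.96 kg·m²·rad/s.
Combined I = 1.860 + 1.590 = 3.450 kg·m².
ω_f = L / I = 58.96 / 3.450 = 17.09 rad/s.

|ω_f| ≈ 17.1 rad/s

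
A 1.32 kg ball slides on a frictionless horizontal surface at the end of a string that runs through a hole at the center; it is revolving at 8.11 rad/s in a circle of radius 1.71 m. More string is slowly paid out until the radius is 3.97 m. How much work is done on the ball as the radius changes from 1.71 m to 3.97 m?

W ≈ -103 J

No torque about the axis ⇒ m r₁² ω₁ = m r₂² ω₂.
ω₂ = ω₁ (r₁/r₂)² = (8.11)(1.71/3.97)² = 1.505 rad/s.
W = ΔKE = ½m(v₂² − v₁²) = -103.4 J.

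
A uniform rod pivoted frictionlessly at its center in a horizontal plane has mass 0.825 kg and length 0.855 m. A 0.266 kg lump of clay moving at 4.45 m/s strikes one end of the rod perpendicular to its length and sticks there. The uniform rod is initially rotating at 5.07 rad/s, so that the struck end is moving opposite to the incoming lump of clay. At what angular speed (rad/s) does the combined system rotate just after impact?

|ω_f| ≈ 2.54 rad/s

About the pivot the impulsive forces during the collision are internal, so angular momentum about that axis is conserved.
I_p = (1/12)(0.825)(0.855)² = 0.05026 kg·m². Taking the sense of the lump of clay's angular momentum as positive, L_{lump} = m v R = (0.266)(4.45)(0.855/2) = 0.5060 kg·m²/s.
L_i = −I_p ω_p + m v R = −(0.05026)(5.07) + 0.5060 = 0.2512 kg·m²/s.
After sticking, I_f = I_p + m R² = 0.05026 + (0.266)(0.855/2)² = 0.09887 kg·m².
ω_f = L_i / I_f = 0.2512 / 0.09887 = 2.541 rad/s.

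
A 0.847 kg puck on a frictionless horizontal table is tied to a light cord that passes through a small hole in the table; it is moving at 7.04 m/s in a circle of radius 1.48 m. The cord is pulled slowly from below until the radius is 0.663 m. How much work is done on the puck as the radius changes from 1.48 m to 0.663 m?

Central (radial) force ⇒ zero torque about the center ⇒ m v r is constant.
v₂ = v₁ r₁ / r₂ = (7.04)(1.48) / (0.663) = 15.72 m/s.
W = ΔKE = ½m(v₂² − v₁²) = 83.60 J.

W ≈ 83.6 J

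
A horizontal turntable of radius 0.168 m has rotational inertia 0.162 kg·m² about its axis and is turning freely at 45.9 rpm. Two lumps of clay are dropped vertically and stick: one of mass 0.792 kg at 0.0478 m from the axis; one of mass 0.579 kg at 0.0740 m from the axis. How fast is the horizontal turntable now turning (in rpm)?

The added mass arrives with no angular momentum about the axis, and any external torque about the axis is negligible, so the system's angular momentum is conserved.
Added inertia Σmr² = (0.792)(0.0478)² + (0.579)(0.0740)² = 0.004980 kg·m²; I_f = 0.1620 + 0.004980 = 0.1670 kg·m².
ω_f = I_p ω_i / I_f = (0.1620)(45.9) / 0.1670 = 44.53 rpm.

ω_f ≈ 44.5 rpm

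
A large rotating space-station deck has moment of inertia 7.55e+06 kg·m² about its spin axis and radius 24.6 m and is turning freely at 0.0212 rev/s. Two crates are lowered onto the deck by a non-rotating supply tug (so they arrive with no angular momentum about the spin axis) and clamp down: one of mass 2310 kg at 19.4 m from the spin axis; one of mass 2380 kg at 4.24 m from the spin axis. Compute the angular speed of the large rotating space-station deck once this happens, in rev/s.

ω_f ≈ 0.0189 rev/s

No external torque acts about the spin axis; L_before = L_after.
Added inertia Σmr² = (2310)(19.4)² + (2380)(4.24)² = 9.122e+05 kg·m²; I_f = 7.550e+06 + 9.122e+05 = 8.462e+06 kg·m².
ω_f = I_p ω_i / I_f = (7.550e+06)(0.0212) / 8.462e+06 = 0.01891 rev/s.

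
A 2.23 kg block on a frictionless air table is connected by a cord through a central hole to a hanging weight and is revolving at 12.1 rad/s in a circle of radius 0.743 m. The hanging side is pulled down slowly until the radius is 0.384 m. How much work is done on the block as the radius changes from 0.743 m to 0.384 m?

The constraining force is radial, so m r² ω about the center is conserved.
ω₂ = ω₁ (r₁/r₂)² = (12.1)(0.743/0.384)² = 45.30 rad/s.
W = ΔKE = ½m(v₂² − v₁²) = 247.3 J.

W ≈ 247 J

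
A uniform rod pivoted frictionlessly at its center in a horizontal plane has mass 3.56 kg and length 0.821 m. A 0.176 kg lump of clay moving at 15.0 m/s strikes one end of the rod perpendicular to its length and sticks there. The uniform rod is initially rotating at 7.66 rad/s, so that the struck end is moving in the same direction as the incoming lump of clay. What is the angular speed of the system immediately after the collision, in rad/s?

About the pivot the impulsive forces during the collision are internal, so angular momentum about that axis is conserved.
I_p = (1/12)(3.56)(0.821)² = 0.2000 kg·m². Taking the sense of the lump of clay's angular momentum as positive, L_{lump} = m v R = (0.176)(15.0)(0.821/2) = 1.084 kg·m²/s.
L_i = +I_p ω_p + m v R = +(0.2000)(7.66) + 1.084 = 2.615 kg·m²/s.
After sticking, I_f = I_p + m R² = 0.2000 + (0.176)(0.821/2)² = 0.2296 kg·m².
ω_f = L_i / I_f = 2.615 / 0.2296 = 11.39 rad/s.

|ω_f| ≈ 11.4 rad/s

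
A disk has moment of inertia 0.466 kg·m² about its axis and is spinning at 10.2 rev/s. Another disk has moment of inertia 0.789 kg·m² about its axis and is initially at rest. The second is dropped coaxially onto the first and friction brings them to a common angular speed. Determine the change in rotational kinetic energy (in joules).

ΔKE ≈ -602 J

No external torque acts about the common axis, so total angular momentum is conserved.
Taking A's sense as positive: L = (0.4660)(10.2) = 4.753 kg·m²·rev/s.
Combined I = 0.4660 + 0.7890 = 1.255 kg·m².
ω_f = L / I = 4.753 / 1.255 = 3.787 rev/s.
KE_i = ½ΣIω² = 957.0 J; KE_f = ½(1.255)(23.80)² = 355.4 J.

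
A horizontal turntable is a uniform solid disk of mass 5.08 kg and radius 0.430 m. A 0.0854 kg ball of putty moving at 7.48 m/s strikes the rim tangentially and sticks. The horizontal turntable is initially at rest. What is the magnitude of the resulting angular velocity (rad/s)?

|ω_f| ≈ 0.566 rad/s

About the axle the impulsive forces during the collision are internal, so angular momentum about that axis is conserved.
I_p = ½(5.08)(0.430)² = 0.4696 kg·m². Taking the sense of the ball of putty's angular momentum as positive, L_{ball} = m v R = (0.0854)(7.48)(0.430) = 0.2747 kg·m²/s.
L_i = 0 + 0.2747 = 0.2747 kg·m²/s.
After sticking, I_f = I_p + m R² = 0.4696 + (0.0854)(0.430)² = 0.4854 kg·m².
ω_f = L_i / I_f = 0.2747 / 0.4854 = 0.5658 rad/s.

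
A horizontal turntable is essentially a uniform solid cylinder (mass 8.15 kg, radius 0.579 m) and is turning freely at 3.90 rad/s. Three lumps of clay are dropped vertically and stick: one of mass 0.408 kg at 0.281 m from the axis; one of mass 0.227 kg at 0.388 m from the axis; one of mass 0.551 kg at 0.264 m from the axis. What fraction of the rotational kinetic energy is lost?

fraction ≈ 0.0712

The added mass arrives with no angular momentum about the axis, and any external torque about the axis is negligible, so the system's angular momentum is conserved.
I_p = ½(8.15)(0.579)² = 1.366 kg·m².
Added inertia Σmr² = (0.408)(0.281)² + (0.227)(0.388)² + (0.551)(0.264)² = 0.1048 kg·m²; I_f = 1.366 + 0.1048 = 1.471 kg·m².
ω_f = I_p ω_i / I_f = (1.366)(3.90) / 1.471 = 3.622 rad/s.
KE_i = ½(1.366)(3.900 rad/s)² = 10.39 J; KE_f = ½(1.471)(3.622)² = 9.649 J.
Fraction lost = 0.07124.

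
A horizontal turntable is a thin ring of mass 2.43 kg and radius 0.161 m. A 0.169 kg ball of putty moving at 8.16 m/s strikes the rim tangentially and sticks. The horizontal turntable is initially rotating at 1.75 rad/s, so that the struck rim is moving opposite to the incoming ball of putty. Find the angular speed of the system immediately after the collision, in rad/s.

About the axle the impulsive forces during the collision are internal, so angular momentum about that axis is conserved.
I_p = (2.43)(0.161)² = 0.06299 kg·m². Taking the sense of the ball of putty's angular momentum as positive, L_{ball} = m v R = (0.169)(8.16)(0.161) = 0.2220 kg·m²/s.
L_i = −I_p ω_p + m v R = −(0.06299)(1.75) + 0.2220 = 0.1118 kg·m²/s.
After sticking, I_f = I_p + m R² = 0.06299 + (0.169)(0.161)² = 0.06737 kg·m².
ω_f = L_i / I_f = 0.1118 / 0.06737 = 1.659 rad/s.

|ω_f| ≈ 1.66 rad/s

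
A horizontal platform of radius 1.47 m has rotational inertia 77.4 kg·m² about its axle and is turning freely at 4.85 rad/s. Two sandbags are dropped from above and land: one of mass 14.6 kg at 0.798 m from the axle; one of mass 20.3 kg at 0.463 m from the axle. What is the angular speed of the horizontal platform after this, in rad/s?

No external torque acts about the axle; L_before = L_after.
Added inertia Σmr² = (14.6)(0.798)² + (20.3)(0.463)² = 13.65 kg·m²; I_f = 77.40 + 13.65 = 91.05 kg·m².
ω_f = I_p ω_i / I_f = (77.40)(4.85) / 91.05 = 4.123 rad/s.

ω_f ≈ 4.12 rad/s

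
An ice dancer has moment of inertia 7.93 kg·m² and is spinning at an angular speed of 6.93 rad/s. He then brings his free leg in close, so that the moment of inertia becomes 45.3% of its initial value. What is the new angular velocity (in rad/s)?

No external torque acts about the spin axis, so angular momentum is conserved.
I₂ = 0.453 × 7.93 = 3.592 kg·m².
ω₂ = I₁ω₁ / I₂ = (7.930)(6.93 rad/s) / (3.592) = 15.30 rad/s.

ω₂ ≈ 15.3 rad/s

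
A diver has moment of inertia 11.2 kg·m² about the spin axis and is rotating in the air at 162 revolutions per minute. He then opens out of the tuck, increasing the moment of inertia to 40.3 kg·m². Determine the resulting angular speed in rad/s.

No external torque acts about the spin axis, so angular momentum is conserved.
ω₂ = I₁ω₁ / I₂ = (11.20)(162 rpm) / (40.30) = 45.02 rpm = 4.715 rad/s.

ω₂ ≈ 4.71 rad/s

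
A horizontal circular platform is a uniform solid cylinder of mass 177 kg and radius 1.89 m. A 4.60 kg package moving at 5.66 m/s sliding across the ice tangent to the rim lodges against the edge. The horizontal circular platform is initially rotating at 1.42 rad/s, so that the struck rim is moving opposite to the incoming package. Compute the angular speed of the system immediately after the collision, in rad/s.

|ω_f| ≈ 1.20 rad/s

The axle reaction passes through the central axle and exerts no torque about it; angular momentum about the central axle is conserved through the impact.
I_p = ½(177)(1.89)² = 316.1 kg·m². Taking the sense of the package's angular momentum as positive, L_{package} = m v R = (4.60)(5.66)(1.89) = 49.21 kg·m²/s.
L_i = −I_p ω_p + m v R = −(316.1)(1.42) + 49.21 = -399.7 kg·m²/s.
After sticking, I_f = I_p + m R² = 316.1 + (4.60)(1.89)² = 332.6 kg·m².
ω_f = L_i / I_f = -399.7 / 332.6 = -1.202 rad/s.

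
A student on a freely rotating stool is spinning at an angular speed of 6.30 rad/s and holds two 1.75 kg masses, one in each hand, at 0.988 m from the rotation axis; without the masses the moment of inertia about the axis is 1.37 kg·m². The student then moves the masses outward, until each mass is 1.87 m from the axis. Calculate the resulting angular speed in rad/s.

Angular momentum about the spin axis is conserved since the torque about it is zero.
I₁ = 1.37 + 2(1.75)(0.988)² = 4.787 kg·m²; I₂ = 1.37 + 2(1.75)(1.87)² = 13.61 kg·m².
ω₂ = I₁ω₁ / I₂ = (4.787)(6.30 rad/s) / (13.61) = 2.216 rad/s.

ω₂ ≈ 2.22 rad/s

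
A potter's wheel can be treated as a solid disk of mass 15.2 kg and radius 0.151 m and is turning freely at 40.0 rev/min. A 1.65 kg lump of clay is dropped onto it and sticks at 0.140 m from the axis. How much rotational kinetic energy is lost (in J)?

No external torque acts about the axis; L_before = L_after.
I_p = ½(15.2)(0.151)² = 0.1733 kg·m².
Added inertia Σmr² = (1.65)(0.140)² = 0.03234 kg·m²; I_f = 0.1733 + 0.03234 = 0.2056 kg·m².
ω_f = I_p ω_i / I_f = (0.1733)(40.0) / 0.2056 = 33.71 rpm.
KE_i = ½(0.1733)(4.189 rad/s)² = 1.520 J; KE_f = ½(0.2056)(3.530)² = 1.281 J.

energy lost ≈ 0.239 J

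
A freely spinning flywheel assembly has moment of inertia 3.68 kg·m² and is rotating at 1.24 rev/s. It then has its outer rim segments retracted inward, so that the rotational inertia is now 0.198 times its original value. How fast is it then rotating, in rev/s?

With no external torque about the axis, L is conserved: I₁ω₁ = I₂ω₂.
I₂ = 0.198 × 3.68 = 0.7286 kg·m².
ω₂ = I₁ω₁ / I₂ = (3.680)(1.24 rev/s) / (0.7286) = 6.263 rev/s.

ω₂ ≈ 6.26 rev/s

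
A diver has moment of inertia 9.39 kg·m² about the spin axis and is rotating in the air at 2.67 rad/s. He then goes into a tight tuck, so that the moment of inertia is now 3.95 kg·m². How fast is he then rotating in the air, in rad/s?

ω₂ ≈ 6.35 rad/s

With no external torque about the axis, L is conserved: I₁ω₁ = I₂ω₂.
ω₂ = I₁ω₁ / I₂ = (9.390)(2.67 rad/s) / (3.950) = 6.347 rad/s.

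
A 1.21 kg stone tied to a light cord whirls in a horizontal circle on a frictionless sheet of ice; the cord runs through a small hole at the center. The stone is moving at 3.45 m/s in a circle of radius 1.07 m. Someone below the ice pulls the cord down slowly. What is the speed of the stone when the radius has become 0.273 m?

Central (radial) force ⇒ zero torque about the center ⇒ m v r is constant.
v₂ = v₁ r₁ / r₂ = (3.45)(1.07) / (0.273) = 13.52 m/s.

v₂ ≈ 13.5 m/s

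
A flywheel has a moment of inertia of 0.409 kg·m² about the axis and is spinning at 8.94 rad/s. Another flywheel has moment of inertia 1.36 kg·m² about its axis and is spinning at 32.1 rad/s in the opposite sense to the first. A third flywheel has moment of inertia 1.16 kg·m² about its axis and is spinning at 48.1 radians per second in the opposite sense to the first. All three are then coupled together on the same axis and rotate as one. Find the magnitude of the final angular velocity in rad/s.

|ω_f| ≈ 32.7 rad/s

No external torque acts about the common axis, so total angular momentum is conserved.
Taking A's sense as positive: L = (0.4090)(8.94) − (1.360)(32.1) − (1.160)(48.1) = -95.80 kg·m²·rad/s.
Combined I = 0.4090 + 1.360 + 1.160 = 2.929 kg·m².
ω_f = L / I = -95.80 / 2.929 = -32.71 rad/s.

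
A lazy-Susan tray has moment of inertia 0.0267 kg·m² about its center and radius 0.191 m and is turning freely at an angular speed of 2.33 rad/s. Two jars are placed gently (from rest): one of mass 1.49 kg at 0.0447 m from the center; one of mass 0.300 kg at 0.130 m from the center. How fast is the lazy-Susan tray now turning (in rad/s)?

ω_f ≈ 1.79 rad/s

No external torque acts about the center; L_before = L_after.
Added inertia Σmr² = (1.49)(0.0447)² + (0.300)(0.130)² = 0.008047 kg·m²; I_f = 0.02670 + 0.008047 = 0.03475 kg·m².
ω_f = I_p ω_i / I_f = (0.02670)(2.33) / 0.03475 = 1.790 rad/s.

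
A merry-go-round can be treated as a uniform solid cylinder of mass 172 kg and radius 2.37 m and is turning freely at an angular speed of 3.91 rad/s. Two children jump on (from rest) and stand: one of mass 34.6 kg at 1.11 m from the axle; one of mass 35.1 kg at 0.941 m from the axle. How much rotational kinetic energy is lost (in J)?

The added mass arrives with no angular momentum about the axle, and any external torque about the axle is negligible, so the system's angular momentum is conserved.
I_p = ½(172)(2.37)² = 483.1 kg·m².
Added inertia Σmr² = (34.6)(1.11)² + (35.1)(0.941)² = 73.71 kg·m²; I_f = 483.1 + 73.71 = 556.8 kg·m².
ω_f = I_p ω_i / I_f = (483.1)(3.91) / 556.8 = 3.392 rad/s.
KE_i = ½(483.1)(3.910 rad/s)² = 3692 J; KE_f = ½(556.8)(3.392)² = 3204 J.

energy lost ≈ 489 J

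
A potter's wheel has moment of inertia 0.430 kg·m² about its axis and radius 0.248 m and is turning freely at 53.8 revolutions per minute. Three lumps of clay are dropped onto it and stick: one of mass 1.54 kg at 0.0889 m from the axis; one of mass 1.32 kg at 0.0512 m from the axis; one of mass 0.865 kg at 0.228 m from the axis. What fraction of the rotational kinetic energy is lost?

The added mass arrives with no angular momentum about the axis, and any external torque about the axis is negligible, so the system's angular momentum is conserved.
Added inertia Σmr² = (1.54)(0.0889)² + (1.32)(0.0512)² + (0.865)(0.228)² = 0.06060 kg·m²; I_f = 0.4300 + 0.06060 = 0.4906 kg·m².
ω_f = I_p ω_i / I_f = (0.4300)(53.8) / 0.4906 = 47.15 rpm.
KE_i = ½(0.4300)(5.634 rad/s)² = 6.824 J; KE_f = ½(0.4906)(4.938)² = 5.981 J.
Fraction lost = 0.1235.

fraction ≈ 0.124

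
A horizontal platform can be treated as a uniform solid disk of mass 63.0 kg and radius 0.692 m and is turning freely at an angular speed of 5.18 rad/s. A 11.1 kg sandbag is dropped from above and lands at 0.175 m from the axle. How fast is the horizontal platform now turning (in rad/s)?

ω_f ≈ 5.07 rad/s

The added mass arrives with no angular momentum about the axle, and any external torque about the axle is negligible, so the system's angular momentum is conserved.
I_p = ½(63.0)(0.692)² = 15.08 kg·m².
Added inertia Σmr² = (11.1)(0.175)² = 0.3399 kg·m²; I_f = 15.08 + 0.3399 = 15.42 kg·m².
ω_f = I_p ω_i / I_f = (15.08)(5.18) / 15.42 = 5.066 rad/s.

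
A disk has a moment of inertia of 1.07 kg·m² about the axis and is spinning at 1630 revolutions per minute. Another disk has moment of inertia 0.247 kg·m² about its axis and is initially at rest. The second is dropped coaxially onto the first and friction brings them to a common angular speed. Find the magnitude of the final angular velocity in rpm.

No external torque acts about the common axis, so total angular momentum is conserved.
Taking A's sense as positive: L = (1.070)(1630) = 1744 kg·m²·rpm.
Combined I = 1.070 + 0.2470 = 1.317 kg·m².
ω_f = L / I = 1744 / 1.317 = 1324 rpm.

|ω_f| ≈ 1320 rpm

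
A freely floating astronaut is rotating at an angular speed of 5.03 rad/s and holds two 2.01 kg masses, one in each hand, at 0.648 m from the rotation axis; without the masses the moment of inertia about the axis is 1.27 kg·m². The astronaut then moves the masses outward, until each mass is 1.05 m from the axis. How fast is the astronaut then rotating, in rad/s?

ω₂ ≈ 2.61 rad/s

No external torque acts about the spin axis, so angular momentum is conserved.
I₁ = 1.27 + 2(2.01)(0.648)² = 2.958 kg·m²; I₂ = 1.27 + 2(2.01)(1.05)² = 5.702 kg·m².
ω₂ = I₁ω₁ / I₂ = (2.958)(5.03 rad/s) / (5.702) = 2.609 rad/s.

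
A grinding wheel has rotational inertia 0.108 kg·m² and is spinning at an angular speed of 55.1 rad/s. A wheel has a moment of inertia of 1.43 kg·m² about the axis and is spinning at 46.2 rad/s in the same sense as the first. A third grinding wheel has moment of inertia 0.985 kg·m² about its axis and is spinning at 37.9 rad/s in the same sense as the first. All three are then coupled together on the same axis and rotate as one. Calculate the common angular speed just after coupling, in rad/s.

|ω_f| ≈ 43.3 rad/s

No external torque acts about the common axis, so total angular momentum is conserved.
Taking A's sense as positive: L = (0.1080)(55.1) + (1.430)(46.2) + (0.9850)(37.9) = 109.3 kg·m²·rad/s.
Combined I = 0.1080 + 1.430 + 0.9850 = 2.523 kg·m².
ω_f = L / I = 109.3 / 2.523 = 43.34 rad/s.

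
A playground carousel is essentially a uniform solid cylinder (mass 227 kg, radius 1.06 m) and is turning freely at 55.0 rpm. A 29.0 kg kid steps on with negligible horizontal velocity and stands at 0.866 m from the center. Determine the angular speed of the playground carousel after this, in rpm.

The added mass arrives with no angular momentum about the center, and any external torque about the center is negligible, so the system's angular momentum is conserved.
I_p = ½(227)(1.06)² = 127.5 kg·m².
Added inertia Σmr² = (29.0)(0.866)² = 21.75 kg·m²; I_f = 127.5 + 21.75 = 149.3 kg·m².
ω_f = I_p ω_i / I_f = (127.5)(55.0) / 149.3 = 46.99 rpm.

ω_f ≈ 47.0 rpm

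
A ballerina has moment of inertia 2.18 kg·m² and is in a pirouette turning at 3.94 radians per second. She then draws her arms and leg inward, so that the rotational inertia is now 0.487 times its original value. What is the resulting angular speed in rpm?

ω₂ ≈ 77.3 rpm

Angular momentum about the spin axis is conserved since the torque about it is zero.
I₂ = 0.487 × 2.18 = 1.062 kg·m².
ω₂ = I₁ω₁ / I₂ = (2.180)(3.94 rad/s) / (1.062) = 8.090 rad/s = 77.26 rpm.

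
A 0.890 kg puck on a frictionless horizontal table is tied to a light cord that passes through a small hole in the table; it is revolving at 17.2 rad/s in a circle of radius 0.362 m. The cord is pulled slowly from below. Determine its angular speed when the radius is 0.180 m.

ω₂ ≈ 69.6 rad/s

The constraining force is radial, so m r² ω about the center is conserved.
ω₂ = ω₁ (r₁/r₂)² = (17.2)(0.362/0.180)² = 69.57 rad/s.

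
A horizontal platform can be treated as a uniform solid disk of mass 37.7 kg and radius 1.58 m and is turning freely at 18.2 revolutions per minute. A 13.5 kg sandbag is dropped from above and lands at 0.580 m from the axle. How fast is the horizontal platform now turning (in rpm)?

ω_f ≈ 16.6 rpm

No external torque acts about the axle; L_before = L_after.
I_p = ½(37.7)(1.58)² = 47.06 kg·m².
Added inertia Σmr² = (13.5)(0.580)² = 4.541 kg·m²; I_f = 47.06 + 4.541 = 51.60 kg·m².
ω_f = I_p ω_i / I_f = (47.06)(18.2) / 51.60 = 16.60 rpm.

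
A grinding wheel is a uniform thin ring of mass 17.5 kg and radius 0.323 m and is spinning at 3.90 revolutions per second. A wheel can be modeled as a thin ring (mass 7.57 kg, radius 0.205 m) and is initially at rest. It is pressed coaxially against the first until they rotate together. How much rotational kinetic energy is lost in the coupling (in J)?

The coupling torques are internal; angular momentum about the shared axis is conserved.
Moments of inertia: I_A = (17.5)(0.323)² = 1.826 kg·m²; I_B = (7.57)(0.205)² = 0.3181 kg·m².
Taking A's sense as positive: L = (1.826)(3.90) = 7.120 kg·m²·rev/s.
Combined I = 1.826 + 0.3181 = 2.144 kg·m².
ω_f = L / I = 7.120 / 2.144 = 3.321 rev/s.
KE_i = ½ΣIω² = 548.2 J; KE_f = ½(2.144)(20.87)² = 466.8 J.

ΔKE lost ≈ 81.3 J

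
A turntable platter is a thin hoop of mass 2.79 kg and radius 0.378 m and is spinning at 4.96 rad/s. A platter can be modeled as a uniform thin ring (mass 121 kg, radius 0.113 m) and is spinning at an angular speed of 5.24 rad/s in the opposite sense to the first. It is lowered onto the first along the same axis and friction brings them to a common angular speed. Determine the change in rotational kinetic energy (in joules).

ΔKE ≈ -16.5 J

The coupling torques are internal; angular momentum about the shared axis is conserved.
Moments of inertia: I_A = (2.79)(0.378)² = 0.3986 kg·m²; I_B = (121)(0.113)² = 1.545 kg·m².
Taking A's sense as positive: L = (0.3986)(4.96) − (1.545)(5.24) = -6.119 kg·m²·rad/s.
Combined I = 0.3986 + 1.545 = 1.944 kg·m².
ω_f = L / I = -6.119 / 1.944 = -3.148 rad/s.
KE_i = ½ΣIω² = 26.12 J; KE_f = ½(1.944)(3.148)² = 9.631 J.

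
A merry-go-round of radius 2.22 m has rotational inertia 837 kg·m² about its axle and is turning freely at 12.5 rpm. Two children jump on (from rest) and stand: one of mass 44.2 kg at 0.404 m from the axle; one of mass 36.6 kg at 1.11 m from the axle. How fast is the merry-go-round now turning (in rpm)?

ω_f ≈ 11.8 rpm

No external torque acts about the axle; L_before = L_after.
Added inertia Σmr² = (44.2)(0.404)² + (36.6)(1.11)² = 52.31 kg·m²; I_f = 837.0 + 52.31 = 889.3 kg·m².
ω_f = I_p ω_i / I_f = (837.0)(12.5) / 889.3 = 11.76 rpm.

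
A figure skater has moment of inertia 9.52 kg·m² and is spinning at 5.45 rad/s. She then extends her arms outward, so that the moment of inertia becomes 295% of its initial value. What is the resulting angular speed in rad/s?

With no external torque about the axis, L is conserved: I₁ω₁ = I₂ω₂.
I₂ = 2.95 × 9.52 = 28.08 kg·m².
ω₂ = I₁ω₁ / I₂ = (9.520)(5.45 rad/s) / (28.08) = 1.847 rad/s.

ω₂ ≈ 1.85 rad/s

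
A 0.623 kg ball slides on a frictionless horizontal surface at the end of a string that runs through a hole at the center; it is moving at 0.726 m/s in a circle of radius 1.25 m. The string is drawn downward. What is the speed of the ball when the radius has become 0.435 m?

Central (radial) force ⇒ zero torque about the center ⇒ m v r is constant.
v₂ = v₁ r₁ / r₂ = (0.726)(1.25) / (0.435) = 2.086 m/s.

v₂ ≈ 2.09 m/s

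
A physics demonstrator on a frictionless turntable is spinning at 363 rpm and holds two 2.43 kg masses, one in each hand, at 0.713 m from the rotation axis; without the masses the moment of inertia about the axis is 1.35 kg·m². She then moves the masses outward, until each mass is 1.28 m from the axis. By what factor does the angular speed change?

Angular momentum about the spin axis is conserved since the torque about it is zero.
I₁ = 1.35 + 2(2.43)(0.713)² = 3.821 kg·m²; I₂ = 1.35 + 2(2.43)(1.28)² = 9.313 kg·m².
ω₂/ω₁ = I₁/I₂ = 3.821 / 9.313 = 0.4103.

ω₂/ω₁ ≈ 0.410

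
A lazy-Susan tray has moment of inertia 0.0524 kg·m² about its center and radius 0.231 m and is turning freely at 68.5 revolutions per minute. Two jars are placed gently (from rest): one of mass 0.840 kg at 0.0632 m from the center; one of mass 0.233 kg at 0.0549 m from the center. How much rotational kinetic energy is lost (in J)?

energy lost ≈ 0.0969 J

No external torque acts about the center; L_before = L_after.
Added inertia Σmr² = (0.840)(0.0632)² + (0.233)(0.0549)² = 0.004057 kg·m²; I_f = 0.05240 + 0.004057 = 0.05646 kg·m².
ω_f = I_p ω_i / I_f = (0.05240)(68.5) / 0.05646 = 63.58 rpm.
KE_i = ½(0.05240)(7.173 rad/s)² = 1.348 J; KE_f = ½(0.05646)(6.658)² = 1.251 J.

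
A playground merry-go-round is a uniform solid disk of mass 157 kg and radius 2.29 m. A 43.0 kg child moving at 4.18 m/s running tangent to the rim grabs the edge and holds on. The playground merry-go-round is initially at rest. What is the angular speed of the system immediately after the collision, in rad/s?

|ω_f| ≈ 0.646 rad/s

The axle reaction passes through the axle and exerts no torque about it; angular momentum about the axle is conserved through the impact.
I_p = ½(157)(2.29)² = 411.7 kg·m². Taking the sense of the child's angular momentum as positive, L_{child} = m v R = (43.0)(4.18)(2.29) = 411.6 kg·m²/s.
L_i = 0 + 411.6 = 411.6 kg·m²/s.
After sticking, I_f = I_p + m R² = 411.7 + (43.0)(2.29)² = 637.2 kg·m².
ω_f = L_i / I_f = 411.6 / 637.2 = 0.6460 rad/s.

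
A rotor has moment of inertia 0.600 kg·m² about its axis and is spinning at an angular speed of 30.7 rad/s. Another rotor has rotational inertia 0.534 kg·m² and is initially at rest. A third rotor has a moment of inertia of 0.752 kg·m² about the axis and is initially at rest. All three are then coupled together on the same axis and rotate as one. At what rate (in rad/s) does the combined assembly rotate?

The coupling torques are internal; angular momentum about the shared axis is conserved.
Taking A's sense as positive: L = (0.6000)(30.7) = 18.42 kg·m²·rad/s.
Combined I = 0.6000 + 0.5340 + 0.7520 = 1.886 kg·m².
ω_f = L / I = 18.42 / 1.886 = 9.767 rad/s.

|ω_f| ≈ 9.77 rad/s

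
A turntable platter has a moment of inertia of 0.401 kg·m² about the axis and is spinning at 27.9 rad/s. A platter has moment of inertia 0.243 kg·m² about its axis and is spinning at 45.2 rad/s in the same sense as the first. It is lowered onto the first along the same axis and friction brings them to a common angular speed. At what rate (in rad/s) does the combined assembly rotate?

No external torque acts about the common axis, so total angular momentum is conserved.
Taking A's sense as positive: L = (0.4010)(27.9) + (0.2430)(45.2) = 22.17 kg·m²·rad/s.
Combined I = 0.4010 + 0.2430 = 0.6440 kg·m².
ω_f = L / I = 22.17 / 0.6440 = 34.43 rad/s.

|ω_f| ≈ 34.4 rad/s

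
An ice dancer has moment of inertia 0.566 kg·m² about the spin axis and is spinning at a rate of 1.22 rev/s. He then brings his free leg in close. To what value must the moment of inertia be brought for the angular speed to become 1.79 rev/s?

I₂ ≈ 0.386 kg·m²

Angular momentum about the spin axis is conserved since the torque about it is zero.
I₂ = I₁ω₁ / ω₂ = (0.566)(1.22) / (1.79) = 0.3858 kg·m².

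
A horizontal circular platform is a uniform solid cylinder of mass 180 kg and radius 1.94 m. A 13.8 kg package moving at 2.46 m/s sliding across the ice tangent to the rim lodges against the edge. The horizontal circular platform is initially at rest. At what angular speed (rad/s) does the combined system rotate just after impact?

|ω_f| ≈ 0.169 rad/s

The axle reaction passes through the central axle and exerts no torque about it; angular momentum about the central axle is conserved through the impact.
I_p = ½(180)(1.94)² = 338.7 kg·m². Taking the sense of the package's angular momentum as positive, L_{package} = m v R = (13.8)(2.46)(1.94) = 65.86 kg·m²/s.
L_i = 0 + 65.86 = 65.86 kg·m²/s.
After sticking, I_f = I_p + m R² = 338.7 + (13.8)(1.94)² = 390.7 kg·m².
ω_f = L_i / I_f = 65.86 / 390.7 = 0.1686 rad/s.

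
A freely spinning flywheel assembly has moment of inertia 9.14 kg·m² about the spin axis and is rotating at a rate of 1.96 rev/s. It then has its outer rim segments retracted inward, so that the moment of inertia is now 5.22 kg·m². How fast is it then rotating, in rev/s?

ω₂ ≈ 3.43 rev/s

No external torque acts about the spin axis, so angular momentum is conserved.
ω₂ = I₁ω₁ / I₂ = (9.140)(1.96 rev/s) / (5.220) = 3.432 rev/s.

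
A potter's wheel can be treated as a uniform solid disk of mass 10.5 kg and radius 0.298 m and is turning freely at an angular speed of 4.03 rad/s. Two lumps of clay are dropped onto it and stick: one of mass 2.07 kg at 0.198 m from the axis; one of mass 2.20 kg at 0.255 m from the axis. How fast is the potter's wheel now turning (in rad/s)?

ω_f ≈ 2.72 rad/s

The added mass arrives with no angular momentum about the axis, and any external torque about the axis is negligible, so the system's angular momentum is conserved.
I_p = ½(10.5)(0.298)² = 0.4662 kg·m².
Added inertia Σmr² = (2.07)(0.198)² + (2.20)(0.255)² = 0.2242 kg·m²; I_f = 0.4662 + 0.2242 = 0.6904 kg·m².
ω_f = I_p ω_i / I_f = (0.4662)(4.03) / 0.6904 = 2.721 rad/s.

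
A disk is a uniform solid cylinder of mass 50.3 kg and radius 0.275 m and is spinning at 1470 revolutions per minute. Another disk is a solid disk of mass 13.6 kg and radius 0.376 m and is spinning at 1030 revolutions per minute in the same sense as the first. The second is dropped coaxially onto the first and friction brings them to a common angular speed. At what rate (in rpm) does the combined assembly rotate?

|ω_f| ≈ 1320 rpm

No external torque acts about the common axis, so total angular momentum is conserved.
Moments of inertia: I_A = ½(50.3)(0.275)² = 1.902 kg·m²; I_B = ½(13.6)(0.376)² = 0.9614 kg·m².
Taking A's sense as positive: L = (1.902)(1470) + (0.9614)(1030) = 3786 kg·m²·rpm.
Combined I = 1.902 + 0.9614 = 2.863 kg·m².
ω_f = L / I = 3786 / 2.863 = 1322 rpm.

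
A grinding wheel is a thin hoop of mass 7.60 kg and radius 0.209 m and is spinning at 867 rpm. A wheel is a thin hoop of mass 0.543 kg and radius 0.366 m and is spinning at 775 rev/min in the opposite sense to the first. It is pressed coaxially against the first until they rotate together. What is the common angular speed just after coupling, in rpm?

|ω_f| ≈ 572 rpm

The coupling torques are internal; angular momentum about the shared axis is conserved.
Moments of inertia: I_A = (7.60)(0.209)² = 0.3320 kg·m²; I_B = (0.543)(0.366)² = 0.07274 kg·m².
Taking A's sense as positive: L = (0.3320)(867) − (0.07274)(775) = 231.5 kg·m²·rpm.
Combined I = 0.3320 + 0.07274 = 0.4047 kg·m².
ω_f = L / I = 231.5 / 0.4047 = 571.9 rpm.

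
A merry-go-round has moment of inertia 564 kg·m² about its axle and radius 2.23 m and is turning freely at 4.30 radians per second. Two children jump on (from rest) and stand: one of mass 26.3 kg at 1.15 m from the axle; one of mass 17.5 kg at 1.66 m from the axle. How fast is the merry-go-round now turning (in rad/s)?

ω_f ≈ 3.75 rad/s

No external torque acts about the axle; L_before = L_after.
Added inertia Σmr² = (26.3)(1.15)² + (17.5)(1.66)² = 83.00 kg·m²; I_f = 564.0 + 83.00 = 647.0 kg·m².
ω_f = I_p ω_i / I_f = (564.0)(4.30) / 647.0 = 3.748 rad/s.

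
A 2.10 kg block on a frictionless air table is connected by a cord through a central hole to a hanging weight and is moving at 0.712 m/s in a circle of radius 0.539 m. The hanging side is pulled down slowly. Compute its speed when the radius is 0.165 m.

The only horizontal force on the mass is along the cord (radial), so it exerts no torque about the hole and angular momentum m v r is conserved.
v₂ = v₁ r₁ / r₂ = (0.712)(0.539) / (0.165) = 2.326 m/s.

v₂ ≈ 2.33 m/s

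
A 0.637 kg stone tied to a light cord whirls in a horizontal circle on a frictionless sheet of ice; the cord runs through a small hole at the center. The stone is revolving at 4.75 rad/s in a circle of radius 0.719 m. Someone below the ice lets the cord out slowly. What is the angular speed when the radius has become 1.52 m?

ω₂ ≈ 1.06 rad/s

The constraining force is radial, so m r² ω about the center is conserved.
ω₂ = ω₁ (r₁/r₂)² = (4.75)(0.719/1.52)² = 1.063 rad/s.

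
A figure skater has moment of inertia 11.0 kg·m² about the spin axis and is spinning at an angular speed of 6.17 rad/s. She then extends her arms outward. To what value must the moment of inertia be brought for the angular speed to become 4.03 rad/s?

Angular momentum about the spin axis is conserved since the torque about it is zero.
I₂ = I₁ω₁ / ω₂ = (11.0)(6.17) / (4.03) = 16.84 kg·m².

I₂ ≈ 16.8 kg·m²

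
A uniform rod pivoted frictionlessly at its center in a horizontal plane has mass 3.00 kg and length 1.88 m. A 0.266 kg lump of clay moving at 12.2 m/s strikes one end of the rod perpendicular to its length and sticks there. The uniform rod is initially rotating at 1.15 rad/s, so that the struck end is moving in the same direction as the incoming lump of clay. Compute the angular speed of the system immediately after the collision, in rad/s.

|ω_f| ≈ 3.64 rad/s

The axle reaction passes through the pivot and exerts no torque about it; angular momentum about the pivot is conserved through the impact.
I_p = (1/12)(3.00)(1.88)² = 0.8836 kg·m². Taking the sense of the lump of clay's angular momentum as positive, L_{lump} = m v R = (0.266)(12.2)(1.88/2) = 3.050 kg·m²/s.
L_i = +I_p ω_p + m v R = +(0.8836)(1.15) + 3.050 = 4.067 kg·m²/s.
After sticking, I_f = I_p + m R² = 0.8836 + (0.266)(1.88/2)² = 1.119 kg·m².
ω_f = L_i / I_f = 4.067 / 1.119 = 3.635 rad/s.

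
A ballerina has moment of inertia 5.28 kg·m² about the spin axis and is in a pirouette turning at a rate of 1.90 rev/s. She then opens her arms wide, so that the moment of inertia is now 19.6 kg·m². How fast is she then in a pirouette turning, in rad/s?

ω₂ ≈ 3.22 rad/s

No external torque acts about the spin axis, so angular momentum is conserved.
ω₂ = I₁ω₁ / I₂ = (5.280)(1.90 rev/s) / (19.60) = 0.5118 rev/s = 3.216 rad/s.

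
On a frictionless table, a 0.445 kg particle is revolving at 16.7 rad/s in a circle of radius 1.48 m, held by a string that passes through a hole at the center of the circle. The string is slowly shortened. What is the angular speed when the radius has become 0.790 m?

No torque about the axis ⇒ m r₁² ω₁ = m r₂² ω₂.
ω₂ = ω₁ (r₁/r₂)² = (16.7)(1.48/0.790)² = 58.61 rad/s.

ω₂ ≈ 58.6 rad/s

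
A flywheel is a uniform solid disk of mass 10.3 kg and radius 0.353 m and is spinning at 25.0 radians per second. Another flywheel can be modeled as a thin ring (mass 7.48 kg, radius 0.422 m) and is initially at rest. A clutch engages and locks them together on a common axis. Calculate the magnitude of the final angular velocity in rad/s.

The coupling torques are internal; angular momentum about the shared axis is conserved.
Moments of inertia: I_A = ½(10.3)(0.353)² = 0.6417 kg·m²; I_B = (7.48)(0.422)² = 1.332 kg·m².
Taking A's sense as positive: L = (0.6417)(25.0) = 16.04 kg·m²·rad/s.
Combined I = 0.6417 + 1.332 = 1.974 kg·m².
ω_f = L / I = 16.04 / 1.974 = 8.128 rad/s.

|ω_f| ≈ 8.13 rad/s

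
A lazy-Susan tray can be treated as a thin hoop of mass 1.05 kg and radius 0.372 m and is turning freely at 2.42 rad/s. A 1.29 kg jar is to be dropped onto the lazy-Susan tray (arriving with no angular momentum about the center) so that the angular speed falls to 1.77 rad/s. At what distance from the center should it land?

r ≈ 0.203 m

No external torque acts about the center; L_before = L_after.
I_p = (1.05)(0.372)² = 0.1453 kg·m².
I_p ω_i = (I_p + m r²) ω_f ⇒ m r² = I_p(ω_i/ω_f − 1) = 0.1453(2.42/1.77 − 1) = 0.05336 kg·m².
r = √(0.05336/1.29) = 0.2034 m.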